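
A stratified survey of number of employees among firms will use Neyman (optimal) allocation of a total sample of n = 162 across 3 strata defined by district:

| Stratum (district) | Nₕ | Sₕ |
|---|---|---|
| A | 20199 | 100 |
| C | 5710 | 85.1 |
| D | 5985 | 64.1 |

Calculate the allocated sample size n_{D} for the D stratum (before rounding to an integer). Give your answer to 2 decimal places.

21.51

Neyman allocation: nₕ = n·NₕSₕ / Σⱼ NⱼSⱼ.
Σ NⱼSⱼ = 20199·100 + 5710·85.1 + 5985·64.1 = 2.8894595 × 10^6.
n_{D} = 162·5985·64.1 / (2.8894595 × 10^6) = 21.51.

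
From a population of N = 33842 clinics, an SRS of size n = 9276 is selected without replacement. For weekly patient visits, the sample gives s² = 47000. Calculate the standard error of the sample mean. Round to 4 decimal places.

Under SRS without replacement, Var(ȳ) = (1 − f)·s²/n with f = n/N = 9276/33842 = 0.27409728.
Var(ȳ) = (1 − 0.27409728)·47000/9276 = 0.72590272·5.0668392 = 3.6780323.
SE(ȳ) = √(3.6780323) = 1.9178.

1.9178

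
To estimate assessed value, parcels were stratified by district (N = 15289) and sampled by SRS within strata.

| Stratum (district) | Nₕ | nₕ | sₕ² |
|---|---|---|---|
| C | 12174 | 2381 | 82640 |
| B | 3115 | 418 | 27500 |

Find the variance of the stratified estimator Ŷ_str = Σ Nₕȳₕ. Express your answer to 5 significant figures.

Var(Ŷ_str) = Σₕ Nₕ²(1 − fₕ)sₕ²/nₕ.
C: 12174²·(1 − 2381/12174)·82640/2381 = 4.1378998 × 10^9.
B: 3115²·(1 − 418/3115)·27500/418 = 5.5270757 × 10^8.
Sum = 4.6906074 × 10^9.

4.6906 × 10^9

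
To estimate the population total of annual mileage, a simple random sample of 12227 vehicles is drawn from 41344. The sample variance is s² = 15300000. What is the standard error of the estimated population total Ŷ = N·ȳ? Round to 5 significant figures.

1.2273 × 10^6

Var(Ŷ) = N²·Var(ȳ) = N²·(1 − n/N)·s²/n.
f = 12227/41344 = 0.29573820; Var(ȳ) = 0.70426180·15300000/12227 = 881.26324.
Var(Ŷ) = 41344² · 881.26324 = 1.5063665 × 10^12.
SE(Ŷ) = √(1.5063665 × 10^12) = 1.2273 × 10^6.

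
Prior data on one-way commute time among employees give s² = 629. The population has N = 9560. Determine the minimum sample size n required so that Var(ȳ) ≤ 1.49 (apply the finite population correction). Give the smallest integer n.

Without fpc, n₀ = s²/D = 629/1.49 = 422.1477.
With fpc, (1 − n/N)·s²/n ≤ D requires n ≥ n₀/(1 + n₀/N) = 422.1477/(1 + 422.1477/9560) = 404.2950.
Rounding up, n = 405.

405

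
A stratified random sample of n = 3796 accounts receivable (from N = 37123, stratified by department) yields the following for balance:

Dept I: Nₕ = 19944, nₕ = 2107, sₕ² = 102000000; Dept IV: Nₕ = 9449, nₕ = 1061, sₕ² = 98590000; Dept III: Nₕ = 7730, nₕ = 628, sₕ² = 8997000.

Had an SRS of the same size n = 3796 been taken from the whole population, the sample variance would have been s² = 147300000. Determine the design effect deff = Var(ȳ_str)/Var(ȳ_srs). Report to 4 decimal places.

0.5285

Var(ȳ_str) = Σ Wₕ²(1−fₕ)sₕ²/nₕ with Wₕ = Nₕ/37123:
  Dept I: (19944/37123)²·(1−2107/19944)·102000000/2107 = 12496.362
  Dept IV: (9449/37123)²·(1−1061/9449)·98590000/1061 = 5344.1129
  Dept III: (7730/37123)²·(1−628/7730)·8997000/628 = 570.70557
  → Var(ȳ_str) = 18411.18.
Var(ȳ_srs) = (1 − 3796/37123)·147300000/3796 = 34836.114.
deff = 18411.18 / 34836.114 = 0.5285.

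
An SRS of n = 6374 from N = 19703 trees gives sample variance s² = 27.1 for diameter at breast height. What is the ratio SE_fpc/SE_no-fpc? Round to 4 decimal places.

f = n/N = 6374/19703 = 0.32350403.
SE_no-fpc = √(s²/n) = 0.065204657; SE_fpc = √((1−f)s²/n) = 0.053630423.
Ratio = √(1−f) = 0.82249375.

0.8225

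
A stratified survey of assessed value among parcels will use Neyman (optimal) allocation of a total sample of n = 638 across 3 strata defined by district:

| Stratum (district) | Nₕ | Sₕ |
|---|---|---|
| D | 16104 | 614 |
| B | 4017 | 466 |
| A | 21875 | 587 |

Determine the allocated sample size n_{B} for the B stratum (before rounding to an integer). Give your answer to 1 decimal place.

48.5

Neyman allocation: nₕ = n·NₕSₕ / Σⱼ NⱼSⱼ.
Σ NⱼSⱼ = 16104·614 + 4017·466 + 21875·587 = 2.4600403 × 10^7.
n_{B} = 638·4017·466 / (2.4600403 × 10^7) = 48.5.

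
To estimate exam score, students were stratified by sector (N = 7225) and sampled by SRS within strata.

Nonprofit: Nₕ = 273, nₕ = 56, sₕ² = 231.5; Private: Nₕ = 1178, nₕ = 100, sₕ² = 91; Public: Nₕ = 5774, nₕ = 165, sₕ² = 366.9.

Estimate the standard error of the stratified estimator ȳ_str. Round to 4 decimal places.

Var(ȳ_str) = Σₕ Wₕ²(1 − fₕ)sₕ²/nₕ with Wₕ = Nₕ/N, N = 7225.
Nonprofit: Wₕ = 0.03778547; term = 0.03778547²·(1 − 0.20512821)·231.5/56 = 0.0046914776.
Private: Wₕ = 0.16304498; term = 0.16304498²·(1 − 0.08488964)·91/100 = 0.022137559.
Public: Wₕ = 0.79916955; term = 0.79916955²·(1 − 0.02857638)·366.9/165 = 1.3795908.
Sum = 1.4064198.
SE = √(1.4064198) = 1.1859.

1.1859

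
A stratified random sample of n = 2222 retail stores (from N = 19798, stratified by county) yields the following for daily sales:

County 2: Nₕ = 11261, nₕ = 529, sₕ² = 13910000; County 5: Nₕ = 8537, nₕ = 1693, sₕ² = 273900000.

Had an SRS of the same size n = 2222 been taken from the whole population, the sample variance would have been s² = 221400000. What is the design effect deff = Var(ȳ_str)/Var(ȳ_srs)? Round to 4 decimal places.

Var(ȳ_str) = Σ Wₕ²(1−fₕ)sₕ²/nₕ with Wₕ = Nₕ/19798:
  County 2: (11261/19798)²·(1−529/11261)·13910000/529 = 8107.4904
  County 5: (8537/19798)²·(1−1693/8537)·273900000/1693 = 24116.136
  → Var(ȳ_str) = 32223.626.
Var(ȳ_srs) = (1 − 2222/19798)·221400000/2222 = 88457.016.
deff = 32223.626 / 88457.016 = 0.3643.

0.3643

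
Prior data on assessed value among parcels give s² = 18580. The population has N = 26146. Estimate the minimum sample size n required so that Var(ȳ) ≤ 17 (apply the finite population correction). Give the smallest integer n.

Without fpc, n₀ = s²/D = 18580/17 = 1092.9412.
With fpc, (1 − n/N)·s²/n ≤ D requires n ≥ n₀/(1 + n₀/N) = 1092.9412/(1 + 1092.9412/26146) = 1049.0878.
Rounding up, n = 1050.

1050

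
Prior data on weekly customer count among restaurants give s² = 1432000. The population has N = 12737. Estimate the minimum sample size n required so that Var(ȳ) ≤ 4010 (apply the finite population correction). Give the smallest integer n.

Without fpc, n₀ = s²/D = 1432000/4010 = 357.1072.
With fpc, (1 − n/N)·s²/n ≤ D requires n ≥ n₀/(1 + n₀/N) = 357.1072/(1 + 357.1072/12737) = 347.3680.
Rounding up, n = 348.

348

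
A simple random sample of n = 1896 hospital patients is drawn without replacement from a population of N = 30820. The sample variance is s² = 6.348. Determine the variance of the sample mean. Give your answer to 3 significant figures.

Under SRS without replacement, Var(ȳ) = (1 − f)·s²/n with f = n/N = 1896/30820 = 0.06151849.
Var(ȳ) = (1 − 0.06151849)·6.348/1896 = 0.93848151·0.0033481013 = 0.0031421311.

0.00314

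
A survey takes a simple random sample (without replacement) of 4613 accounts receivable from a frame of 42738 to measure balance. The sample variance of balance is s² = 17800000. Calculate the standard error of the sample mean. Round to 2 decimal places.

58.67

Under SRS without replacement, Var(ȳ) = (1 − f)·s²/n with f = n/N = 4613/42738 = 0.10793673.
Var(ȳ) = (1 − 0.10793673)·17800000/4613 = 0.89206327·3858.6603 = 3442.1691.
SE(ȳ) = √(3442.1691) = 58.67.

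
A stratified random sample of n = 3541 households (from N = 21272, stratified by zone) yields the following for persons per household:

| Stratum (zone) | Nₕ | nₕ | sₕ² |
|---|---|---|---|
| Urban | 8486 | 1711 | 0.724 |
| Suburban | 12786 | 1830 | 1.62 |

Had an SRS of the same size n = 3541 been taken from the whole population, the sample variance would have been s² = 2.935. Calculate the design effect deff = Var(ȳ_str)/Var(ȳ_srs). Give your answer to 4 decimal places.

Var(ȳ_str) = Σ Wₕ²(1−fₕ)sₕ²/nₕ with Wₕ = Nₕ/21272:
  Urban: (8486/21272)²·(1−1711/8486)·0.724/1711 = 5.3763092 × 10^-5
  Suburban: (12786/21272)²·(1−1830/12786)·1.62/1830 = 2.7405265 × 10^-4
  → Var(ȳ_str) = 3.2781574 × 10^-4.
Var(ȳ_srs) = (1 − 3541/21272)·2.935/3541 = 6.908871 × 10^-4.
deff = (3.2781574 × 10^-4) / (6.908871 × 10^-4) = 0.4745.

0.4745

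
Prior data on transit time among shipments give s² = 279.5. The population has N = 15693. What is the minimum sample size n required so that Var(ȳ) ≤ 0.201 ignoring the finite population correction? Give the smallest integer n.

Without fpc, n₀ = s²/D = 279.5/0.201 = 1390.5473.
Rounding up, n = 1391.

1391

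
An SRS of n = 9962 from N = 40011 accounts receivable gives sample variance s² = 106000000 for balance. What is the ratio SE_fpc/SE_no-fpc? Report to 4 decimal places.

0.8666

f = n/N = 9962/40011 = 0.24898153.
SE_no-fpc = √(s²/n) = 103.15248; SE_fpc = √((1−f)s²/n) = 89.393301.
Ratio = √(1−f) = 0.86661322.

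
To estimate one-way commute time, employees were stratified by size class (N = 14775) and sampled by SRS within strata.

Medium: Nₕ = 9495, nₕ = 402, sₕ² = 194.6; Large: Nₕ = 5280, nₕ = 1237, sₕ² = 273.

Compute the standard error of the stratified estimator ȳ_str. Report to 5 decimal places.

0.46156

Var(ȳ_str) = Σₕ Wₕ²(1 − fₕ)sₕ²/nₕ with Wₕ = Nₕ/N, N = 14775.
Medium: Wₕ = 0.64263959; term = 0.64263959²·(1 − 0.04233807)·194.6/402 = 0.19145379.
Large: Wₕ = 0.35736041; term = 0.35736041²·(1 − 0.23428030)·273/1237 = 0.021581202.
Sum = 0.21303499.
SE = √(0.21303499) = 0.46156.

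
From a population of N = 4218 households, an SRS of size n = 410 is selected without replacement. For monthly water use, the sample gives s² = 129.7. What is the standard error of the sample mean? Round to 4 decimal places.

0.5344

Under SRS without replacement, Var(ȳ) = (1 − f)·s²/n with f = n/N = 410/4218 = 0.09720247.
Var(ȳ) = (1 − 0.09720247)·129.7/410 = 0.90279753·0.31634146 = 0.28559229.
SE(ȳ) = √(0.28559229) = 0.5344.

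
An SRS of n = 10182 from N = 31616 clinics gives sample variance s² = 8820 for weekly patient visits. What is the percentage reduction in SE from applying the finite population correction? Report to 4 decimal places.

17.6624

f = n/N = 10182/31616 = 0.32205213.
SE_no-fpc = √(s²/n) = 0.93071721; SE_fpc = √((1−f)s²/n) = 0.76633012.
Ratio = √(1−f) = 0.82337590. Reduction = 100·(1 − 0.82337590) = 17.6624%.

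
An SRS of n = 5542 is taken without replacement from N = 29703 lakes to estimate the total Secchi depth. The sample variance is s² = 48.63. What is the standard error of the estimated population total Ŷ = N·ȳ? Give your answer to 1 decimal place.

Var(Ŷ) = N²·Var(ȳ) = N²·(1 − n/N)·s²/n.
f = 5542/29703 = 0.18658048; Var(ȳ) = 0.81341952·48.63/5542 = 0.0071376022.
Var(Ŷ) = 29703² · 0.0071376022 = 6.2972795 × 10^6.
SE(Ŷ) = √(6.2972795 × 10^6) = 2509.4.

2509.4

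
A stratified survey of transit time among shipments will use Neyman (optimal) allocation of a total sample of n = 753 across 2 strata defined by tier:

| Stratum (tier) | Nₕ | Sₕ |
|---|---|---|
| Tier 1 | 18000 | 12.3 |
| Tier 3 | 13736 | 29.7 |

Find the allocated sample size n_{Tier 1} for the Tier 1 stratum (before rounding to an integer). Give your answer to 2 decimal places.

264.90

Neyman allocation: nₕ = n·NₕSₕ / Σⱼ NⱼSⱼ.
Σ NⱼSⱼ = 18000·12.3 + 13736·29.7 = 629359.2.
n_{Tier 1} = 753·18000·12.3 / 629359.2 = 264.90.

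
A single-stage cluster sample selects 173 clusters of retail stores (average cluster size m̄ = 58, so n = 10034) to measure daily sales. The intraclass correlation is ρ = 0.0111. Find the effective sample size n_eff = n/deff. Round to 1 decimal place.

deff = 1 + (58 − 1)·0.0111 = 1 + 0.6327 = 1.6327.
n_eff = 10034 / 1.6327 = 6145.6.

6145.6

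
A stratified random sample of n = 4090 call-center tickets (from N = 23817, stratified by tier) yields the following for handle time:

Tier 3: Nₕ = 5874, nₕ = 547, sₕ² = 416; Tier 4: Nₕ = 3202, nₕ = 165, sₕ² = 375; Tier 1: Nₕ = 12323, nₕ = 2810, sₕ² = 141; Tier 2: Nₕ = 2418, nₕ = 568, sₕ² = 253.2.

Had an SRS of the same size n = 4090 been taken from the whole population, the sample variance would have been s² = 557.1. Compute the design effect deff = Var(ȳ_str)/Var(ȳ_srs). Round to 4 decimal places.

Var(ȳ_str) = Σ Wₕ²(1−fₕ)sₕ²/nₕ with Wₕ = Nₕ/23817:
  Tier 3: (5874/23817)²·(1−547/5874)·416/547 = 0.0419516
  Tier 4: (3202/23817)²·(1−165/3202)·375/165 = 0.038961828
  Tier 1: (12323/23817)²·(1−2810/12323)·141/2810 = 0.010369854
  Tier 2: (2418/23817)²·(1−568/2418)·253.2/568 = 0.0035153557
  → Var(ȳ_str) = 0.094798638.
Var(ȳ_srs) = (1 − 4090/23817)·557.1/4090 = 0.11281941.
deff = 0.094798638 / 0.11281941 = 0.8403.

0.8403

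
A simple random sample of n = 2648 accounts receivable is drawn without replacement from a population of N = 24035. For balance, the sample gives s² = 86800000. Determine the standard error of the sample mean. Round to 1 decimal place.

Under SRS without replacement, Var(ȳ) = (1 − f)·s²/n with f = n/N = 2648/24035 = 0.11017266.
Var(ȳ) = (1 − 0.11017266)·86800000/2648 = 0.88982734·32779.456 = 29168.056.
SE(ȳ) = √(29168.056) = 170.8.

170.8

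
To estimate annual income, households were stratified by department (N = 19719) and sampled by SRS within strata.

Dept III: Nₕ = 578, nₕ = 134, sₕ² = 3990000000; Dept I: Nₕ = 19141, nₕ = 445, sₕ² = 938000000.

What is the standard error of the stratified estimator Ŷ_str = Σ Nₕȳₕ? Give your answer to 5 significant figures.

2.7604 × 10^7

Var(Ŷ_str) = Σₕ Nₕ²(1 − fₕ)sₕ²/nₕ.
Dept III: 578²·(1 − 134/578)·3990000000/134 = 7.6415051 × 10^12.
Dept I: 19141²·(1 − 445/19141)·938000000/445 = 7.5432092 × 10^14.
Sum = 7.6196243 × 10^14.
SE = √(7.6196243 × 10^14) = 2.7604 × 10^7.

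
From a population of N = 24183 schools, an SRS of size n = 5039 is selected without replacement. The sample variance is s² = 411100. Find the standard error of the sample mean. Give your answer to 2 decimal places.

Under SRS without replacement, Var(ȳ) = (1 − f)·s²/n with f = n/N = 5039/24183 = 0.20836952.
Var(ȳ) = (1 − 0.20836952)·411100/5039 = 0.79163048·81.583648 = 64.584102.
SE(ȳ) = √(64.584102) = 8.04.

8.04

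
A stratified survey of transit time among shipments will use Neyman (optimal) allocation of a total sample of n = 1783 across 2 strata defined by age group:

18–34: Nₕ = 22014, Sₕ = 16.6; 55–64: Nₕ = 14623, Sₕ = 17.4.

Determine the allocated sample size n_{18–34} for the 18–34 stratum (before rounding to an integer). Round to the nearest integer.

Neyman allocation: nₕ = n·NₕSₕ / Σⱼ NⱼSⱼ.
Σ NⱼSⱼ = 22014·16.6 + 14623·17.4 = 619872.6.
n_{18–34} = 1783·22014·16.6 / 619872.6 = 1051.

1051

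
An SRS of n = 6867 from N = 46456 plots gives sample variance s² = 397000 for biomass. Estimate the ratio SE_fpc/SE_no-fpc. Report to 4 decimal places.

0.9231

f = n/N = 6867/46456 = 0.14781729.
SE_no-fpc = √(s²/n) = 7.6034681; SE_fpc = √((1−f)s²/n) = 7.019046.
Ratio = √(1−f) = 0.92313743.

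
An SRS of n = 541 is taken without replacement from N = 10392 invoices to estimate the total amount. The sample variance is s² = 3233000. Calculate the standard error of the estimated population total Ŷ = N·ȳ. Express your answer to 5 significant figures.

Var(Ŷ) = N²·Var(ȳ) = N²·(1 − n/N)·s²/n.
f = 541/10392 = 0.05205928; Var(ȳ) = 0.94794072·3233000/541 = 5664.8657.
Var(Ŷ) = 10392² · 5664.8657 = 6.117696 × 10^11.
SE(Ŷ) = √(6.117696 × 10^11) = 782160.

782160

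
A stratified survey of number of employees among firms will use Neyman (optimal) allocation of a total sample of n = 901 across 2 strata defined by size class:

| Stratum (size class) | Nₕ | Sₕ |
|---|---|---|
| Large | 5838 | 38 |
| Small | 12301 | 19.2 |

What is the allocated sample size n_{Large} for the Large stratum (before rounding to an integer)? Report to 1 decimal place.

436.4

Neyman allocation: nₕ = n·NₕSₕ / Σⱼ NⱼSⱼ.
Σ NⱼSⱼ = 5838·38 + 12301·19.2 = 458023.2.
n_{Large} = 901·5838·38 / 458023.2 = 436.4.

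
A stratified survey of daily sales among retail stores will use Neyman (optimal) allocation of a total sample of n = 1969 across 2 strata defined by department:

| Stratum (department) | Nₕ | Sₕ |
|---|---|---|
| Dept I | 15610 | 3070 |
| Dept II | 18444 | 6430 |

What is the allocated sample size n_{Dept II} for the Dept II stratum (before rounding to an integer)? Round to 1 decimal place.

Neyman allocation: nₕ = n·NₕSₕ / Σⱼ NⱼSⱼ.
Σ NⱼSⱼ = 15610·3070 + 18444·6430 = 1.6651762 × 10^8.
n_{Dept II} = 1969·18444·6430 / (1.6651762 × 10^8) = 1402.3.

1402.3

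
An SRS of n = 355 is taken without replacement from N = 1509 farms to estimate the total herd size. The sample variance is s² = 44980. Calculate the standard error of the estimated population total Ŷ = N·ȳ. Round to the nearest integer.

14854

Var(Ŷ) = N²·Var(ȳ) = N²·(1 − n/N)·s²/n.
f = 355/1509 = 0.23525514; Var(ȳ) = 0.76474486·44980/355 = 96.896406.
Var(Ŷ) = 1509² · 96.896406 = 2.2064097 × 10^8.
SE(Ŷ) = √(2.2064097 × 10^8) = 14854.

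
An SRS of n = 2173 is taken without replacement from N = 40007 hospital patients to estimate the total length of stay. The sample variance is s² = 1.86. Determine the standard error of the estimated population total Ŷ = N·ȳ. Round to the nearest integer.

Var(Ŷ) = N²·Var(ȳ) = N²·(1 − n/N)·s²/n.
f = 2173/40007 = 0.05431549; Var(ȳ) = 0.94568451·1.86/2173 = 8.0946764 × 10^-4.
Var(Ŷ) = 40007² · (8.0946764 × 10^-4) = 1.2956016 × 10^6.
SE(Ŷ) = √(1.2956016 × 10^6) = 1138.

1138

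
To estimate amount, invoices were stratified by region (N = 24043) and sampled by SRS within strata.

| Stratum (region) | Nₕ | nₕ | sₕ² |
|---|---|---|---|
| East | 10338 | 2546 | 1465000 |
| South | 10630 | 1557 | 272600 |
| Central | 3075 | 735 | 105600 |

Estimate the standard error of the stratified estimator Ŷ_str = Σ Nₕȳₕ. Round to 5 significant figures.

253520

Var(Ŷ_str) = Σₕ Nₕ²(1 − fₕ)sₕ²/nₕ.
East: 10338²·(1 − 2546/10338)·1465000/2546 = 4.6351596 × 10^10.
South: 10630²·(1 − 1557/10630)·272600/1557 = 1.6885791 × 10^10.
Central: 3075²·(1 − 735/3075)·105600/735 = 1.0338024 × 10^9.
Sum = 6.4271189 × 10^10.
SE = √(6.4271189 × 10^10) = 253520.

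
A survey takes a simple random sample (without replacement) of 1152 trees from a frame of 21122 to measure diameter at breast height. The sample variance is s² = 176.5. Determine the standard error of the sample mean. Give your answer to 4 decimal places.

0.3806

Under SRS without replacement, Var(ȳ) = (1 − f)·s²/n with f = n/N = 1152/21122 = 0.05454029.
Var(ȳ) = (1 − 0.05454029)·176.5/1152 = 0.94545971·0.15321181 = 0.14485559.
SE(ȳ) = √(0.14485559) = 0.3806.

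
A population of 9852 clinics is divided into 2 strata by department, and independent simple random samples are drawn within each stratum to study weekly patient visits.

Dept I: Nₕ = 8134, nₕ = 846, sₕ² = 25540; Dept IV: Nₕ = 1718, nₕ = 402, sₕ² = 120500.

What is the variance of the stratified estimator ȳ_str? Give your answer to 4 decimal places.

Var(ȳ_str) = Σₕ Wₕ²(1 − fₕ)sₕ²/nₕ with Wₕ = Nₕ/N, N = 9852.
Dept I: Wₕ = 0.82561916; term = 0.82561916²·(1 − 0.10400787)·25540/846 = 18.438019.
Dept IV: Wₕ = 0.17438084; term = 0.17438084²·(1 − 0.23399302)·120500/402 = 6.9821831.
Sum = 25.420202.

25.4202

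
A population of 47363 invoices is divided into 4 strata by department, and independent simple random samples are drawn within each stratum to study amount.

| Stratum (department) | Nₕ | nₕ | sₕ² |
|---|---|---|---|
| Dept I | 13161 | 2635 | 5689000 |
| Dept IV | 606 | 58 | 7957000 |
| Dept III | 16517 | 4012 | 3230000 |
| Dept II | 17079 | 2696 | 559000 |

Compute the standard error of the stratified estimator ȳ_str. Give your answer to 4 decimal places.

Var(ȳ_str) = Σₕ Wₕ²(1 − fₕ)sₕ²/nₕ with Wₕ = Nₕ/N, N = 47363.
Dept I: Wₕ = 0.27787513; term = 0.27787513²·(1 − 0.20021275)·5689000/2635 = 133.33039.
Dept IV: Wₕ = 0.01279480; term = 0.01279480²·(1 − 0.09570957)·7957000/58 = 20.309355.
Dept III: Wₕ = 0.34873213; term = 0.34873213²·(1 − 0.24290125)·3230000/4012 = 74.127279.
Dept II: Wₕ = 0.36059794; term = 0.36059794²·(1 − 0.15785468)·559000/2696 = 22.705205.
Sum = 250.47223.
SE = √(250.47223) = 15.8263.

15.8263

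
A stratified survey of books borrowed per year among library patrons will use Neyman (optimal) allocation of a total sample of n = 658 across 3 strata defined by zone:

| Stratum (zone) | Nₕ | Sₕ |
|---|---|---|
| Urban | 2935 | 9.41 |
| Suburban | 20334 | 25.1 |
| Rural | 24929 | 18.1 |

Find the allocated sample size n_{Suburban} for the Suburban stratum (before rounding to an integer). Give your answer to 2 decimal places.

Neyman allocation: nₕ = n·NₕSₕ / Σⱼ NⱼSⱼ.
Σ NⱼSⱼ = 2935·9.41 + 20334·25.1 + 24929·18.1 = 989216.65.
n_{Suburban} = 658·20334·25.1 / 989216.65 = 339.49.

339.49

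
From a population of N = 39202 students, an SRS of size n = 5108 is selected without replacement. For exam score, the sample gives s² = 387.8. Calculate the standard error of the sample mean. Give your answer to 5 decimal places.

Under SRS without replacement, Var(ȳ) = (1 − f)·s²/n with f = n/N = 5108/39202 = 0.13029947.
Var(ȳ) = (1 − 0.13029947)·387.8/5108 = 0.86970053·0.075920125 = 0.066027773.
SE(ȳ) = √(0.066027773) = 0.25696.

0.25696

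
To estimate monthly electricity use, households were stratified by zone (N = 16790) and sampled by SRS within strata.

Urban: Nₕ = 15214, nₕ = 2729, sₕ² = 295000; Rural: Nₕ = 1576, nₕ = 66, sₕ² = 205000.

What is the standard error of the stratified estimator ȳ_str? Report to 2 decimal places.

9.95

Var(ȳ_str) = Σₕ Wₕ²(1 − fₕ)sₕ²/nₕ with Wₕ = Nₕ/N, N = 16790.
Urban: Wₕ = 0.90613460; term = 0.90613460²·(1 − 0.17937426)·295000/2729 = 72.836496.
Rural: Wₕ = 0.09386540; term = 0.09386540²·(1 − 0.04187817)·205000/66 = 26.220544.
Sum = 99.05704.
SE = √(99.05704) = 9.95.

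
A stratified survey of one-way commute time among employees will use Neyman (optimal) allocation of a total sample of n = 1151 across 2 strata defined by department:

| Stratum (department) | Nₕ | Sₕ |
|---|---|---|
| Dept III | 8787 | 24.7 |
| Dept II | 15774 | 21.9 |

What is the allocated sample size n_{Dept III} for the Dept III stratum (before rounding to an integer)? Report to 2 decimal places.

444.12

Neyman allocation: nₕ = n·NₕSₕ / Σⱼ NⱼSⱼ.
Σ NⱼSⱼ = 8787·24.7 + 15774·21.9 = 562489.5.
n_{Dept III} = 1151·8787·24.7 / 562489.5 = 444.12.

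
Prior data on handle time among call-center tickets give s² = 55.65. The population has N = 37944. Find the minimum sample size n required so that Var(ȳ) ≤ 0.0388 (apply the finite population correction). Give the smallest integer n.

Without fpc, n₀ = s²/D = 55.65/0.0388 = 1434.2784.
With fpc, (1 − n/N)·s²/n ≤ D requires n ≥ n₀/(1 + n₀/N) = 1434.2784/(1 + 1434.2784/37944) = 1382.0376.
Rounding up, n = 1383.

1383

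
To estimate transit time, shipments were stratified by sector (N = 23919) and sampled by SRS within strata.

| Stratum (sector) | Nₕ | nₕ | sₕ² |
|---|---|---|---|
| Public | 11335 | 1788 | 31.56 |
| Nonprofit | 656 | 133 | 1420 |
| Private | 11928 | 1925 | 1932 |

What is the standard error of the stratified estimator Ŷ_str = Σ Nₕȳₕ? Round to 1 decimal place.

Var(Ŷ_str) = Σₕ Nₕ²(1 − fₕ)sₕ²/nₕ.
Public: 11335²·(1 − 1788/11335)·31.56/1788 = 1.910108 × 10^6.
Nonprofit: 656²·(1 − 133/656)·1420/133 = 3.6630448 × 10^6.
Private: 11928²·(1 − 1925/11928)·1932/1925 = 1.1974966 × 10^8.
Sum = 1.2532281 × 10^8.
SE = √(1.2532281 × 10^8) = 11194.8.

11194.8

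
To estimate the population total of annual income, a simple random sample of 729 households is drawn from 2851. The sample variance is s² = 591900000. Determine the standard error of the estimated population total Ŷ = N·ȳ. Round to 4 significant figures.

Var(Ŷ) = N²·Var(ȳ) = N²·(1 − n/N)·s²/n.
f = 729/2851 = 0.25569975; Var(ȳ) = 0.74430025·591900000/729 = 604322.79.
Var(Ŷ) = 2851² · 604322.79 = 4.9120571 × 10^12.
SE(Ŷ) = √(4.9120571 × 10^12) = 2.216 × 10^6.

2.216 × 10^6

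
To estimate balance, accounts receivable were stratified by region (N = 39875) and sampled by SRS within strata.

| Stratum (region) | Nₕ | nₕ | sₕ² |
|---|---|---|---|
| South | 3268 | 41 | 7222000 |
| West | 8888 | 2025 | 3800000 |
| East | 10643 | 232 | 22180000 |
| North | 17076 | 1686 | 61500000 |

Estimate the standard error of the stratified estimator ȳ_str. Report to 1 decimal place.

118.0

Var(ȳ_str) = Σₕ Wₕ²(1 − fₕ)sₕ²/nₕ with Wₕ = Nₕ/N, N = 39875.
South: Wₕ = 0.08195611; term = 0.08195611²·(1 − 0.01254590)·7222000/41 = 1168.297.
West: Wₕ = 0.22289655; term = 0.22289655²·(1 − 0.22783528)·3800000/2025 = 71.990505.
East: Wₕ = 0.26690909; term = 0.26690909²·(1 − 0.02179837)·22180000/232 = 6662.3689.
North: Wₕ = 0.42823824; term = 0.42823824²·(1 − 0.09873507)·61500000/1686 = 6028.9394.
Sum = 13931.596.
SE = √(13931.596) = 118.0.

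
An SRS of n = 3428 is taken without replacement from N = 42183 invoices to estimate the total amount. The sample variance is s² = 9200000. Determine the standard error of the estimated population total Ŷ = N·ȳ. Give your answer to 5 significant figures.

Var(Ŷ) = N²·Var(ȳ) = N²·(1 − n/N)·s²/n.
f = 3428/42183 = 0.08126496; Var(ȳ) = 0.91873504·9200000/3428 = 2465.6833.
Var(Ŷ) = 42183² · 2465.6833 = 4.3874504 × 10^12.
SE(Ŷ) = √(4.3874504 × 10^12) = 2.0946 × 10^6.

2.0946 × 10^6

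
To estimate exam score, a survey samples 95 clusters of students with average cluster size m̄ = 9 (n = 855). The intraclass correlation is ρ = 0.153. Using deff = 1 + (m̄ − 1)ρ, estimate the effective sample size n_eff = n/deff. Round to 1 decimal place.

384.4

deff = 1 + (9 − 1)·0.153 = 1 + 1.224 = 2.224.
n_eff = 855 / 2.224 = 384.4.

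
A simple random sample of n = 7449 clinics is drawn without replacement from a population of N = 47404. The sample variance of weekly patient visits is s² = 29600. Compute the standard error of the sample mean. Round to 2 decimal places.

1.83

Under SRS without replacement, Var(ȳ) = (1 − f)·s²/n with f = n/N = 7449/47404 = 0.15713864.
Var(ȳ) = (1 − 0.15713864)·29600/7449 = 0.84286136·3.9736877 = 3.3492679.
SE(ȳ) = √(3.3492679) = 1.83.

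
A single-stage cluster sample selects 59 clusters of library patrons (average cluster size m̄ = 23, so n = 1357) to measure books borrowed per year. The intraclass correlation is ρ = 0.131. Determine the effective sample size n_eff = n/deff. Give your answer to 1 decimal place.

deff = 1 + (23 − 1)·0.131 = 1 + 2.882 = 3.882.
n_eff = 1357 / 3.882 = 349.6.

349.6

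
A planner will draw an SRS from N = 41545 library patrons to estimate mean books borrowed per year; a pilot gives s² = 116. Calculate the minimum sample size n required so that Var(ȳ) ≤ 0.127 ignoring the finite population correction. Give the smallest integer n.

914

Without fpc, n₀ = s²/D = 116/0.127 = 913.3858.
Rounding up, n = 914.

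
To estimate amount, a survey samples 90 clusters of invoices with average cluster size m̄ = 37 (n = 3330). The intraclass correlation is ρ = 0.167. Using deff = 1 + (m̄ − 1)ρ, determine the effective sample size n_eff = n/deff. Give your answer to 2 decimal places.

deff = 1 + (37 − 1)·0.167 = 1 + 6.012 = 7.012.
n_eff = 3330 / 7.012 = 474.90.

474.90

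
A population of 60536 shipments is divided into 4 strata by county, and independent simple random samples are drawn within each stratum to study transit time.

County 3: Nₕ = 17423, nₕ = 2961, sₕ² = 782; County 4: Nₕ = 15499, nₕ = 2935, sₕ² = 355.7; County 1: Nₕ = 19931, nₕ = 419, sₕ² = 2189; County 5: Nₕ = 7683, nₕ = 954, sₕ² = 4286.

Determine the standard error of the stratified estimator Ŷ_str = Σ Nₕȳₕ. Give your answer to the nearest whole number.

Var(Ŷ_str) = Σₕ Nₕ²(1 − fₕ)sₕ²/nₕ.
County 3: 17423²·(1 − 2961/17423)·782/2961 = 6.6545645 × 10^7.
County 4: 15499²·(1 − 2935/15499)·355.7/2935 = 2.3599748 × 10^7.
County 1: 19931²·(1 − 419/19931)·2189/419 = 2.0317142 × 10^9.
County 5: 7683²·(1 − 954/7683)·4286/954 = 2.3226574 × 10^8.
Sum = 2.3541253 × 10^9.
SE = √(2.3541253 × 10^9) = 48519.

48519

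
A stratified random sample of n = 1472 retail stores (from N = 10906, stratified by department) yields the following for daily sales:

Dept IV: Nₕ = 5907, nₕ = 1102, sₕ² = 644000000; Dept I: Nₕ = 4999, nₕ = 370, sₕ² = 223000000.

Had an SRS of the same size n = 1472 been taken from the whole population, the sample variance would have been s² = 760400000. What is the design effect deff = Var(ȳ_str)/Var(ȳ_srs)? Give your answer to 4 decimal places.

Var(ȳ_str) = Σ Wₕ²(1−fₕ)sₕ²/nₕ with Wₕ = Nₕ/10906:
  Dept IV: (5907/10906)²·(1−1102/5907)·644000000/1102 = 139454.86
  Dept I: (4999/10906)²·(1−370/4999)·223000000/370 = 117258
  → Var(ȳ_str) = 256712.86.
Var(ȳ_srs) = (1 − 1472/10906)·760400000/1472 = 446853.
deff = 256712.86 / 446853 = 0.5745.

0.5745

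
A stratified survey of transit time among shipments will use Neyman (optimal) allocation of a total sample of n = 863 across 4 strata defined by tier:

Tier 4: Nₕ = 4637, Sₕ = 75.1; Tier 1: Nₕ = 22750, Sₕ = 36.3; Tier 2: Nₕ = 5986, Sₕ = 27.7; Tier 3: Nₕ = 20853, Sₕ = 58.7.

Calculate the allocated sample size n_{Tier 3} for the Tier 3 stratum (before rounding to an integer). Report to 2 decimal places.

Neyman allocation: nₕ = n·NₕSₕ / Σⱼ NⱼSⱼ.
Σ NⱼSⱼ = 4637·75.1 + 22750·36.3 + 5986·27.7 + 20853·58.7 = 2.563947 × 10^6.
n_{Tier 3} = 863·20853·58.7 / (2.563947 × 10^6) = 412.01.

412.01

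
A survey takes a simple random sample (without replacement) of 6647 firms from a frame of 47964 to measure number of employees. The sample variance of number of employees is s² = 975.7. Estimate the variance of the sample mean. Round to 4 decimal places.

Under SRS without replacement, Var(ȳ) = (1 − f)·s²/n with f = n/N = 6647/47964 = 0.13858310.
Var(ȳ) = (1 − 0.13858310)·975.7/6647 = 0.86141690·0.14678802 = 0.12644568.

0.1264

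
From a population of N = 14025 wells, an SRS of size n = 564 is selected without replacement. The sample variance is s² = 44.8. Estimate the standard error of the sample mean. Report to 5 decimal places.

0.27611

Under SRS without replacement, Var(ȳ) = (1 − f)·s²/n with f = n/N = 564/14025 = 0.04021390.
Var(ȳ) = (1 − 0.04021390)·44.8/564 = 0.95978610·0.079432624 = 0.076238328.
SE(ȳ) = √(0.076238328) = 0.27611.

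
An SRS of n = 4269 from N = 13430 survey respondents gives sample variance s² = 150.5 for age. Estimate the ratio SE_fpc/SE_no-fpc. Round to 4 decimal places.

f = n/N = 4269/13430 = 0.31787044.
SE_no-fpc = √(s²/n) = 0.18776091; SE_fpc = √((1−f)s²/n) = 0.15507386.
Ratio = √(1−f) = 0.82591135.

0.8259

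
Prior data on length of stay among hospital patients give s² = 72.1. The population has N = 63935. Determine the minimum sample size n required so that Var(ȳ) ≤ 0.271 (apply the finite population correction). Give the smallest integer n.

Without fpc, n₀ = s²/D = 72.1/0.271 = 266.0517.
With fpc, (1 − n/N)·s²/n ≤ D requires n ≥ n₀/(1 + n₀/N) = 266.0517/(1 + 266.0517/63935) = 264.9492.
Rounding up, n = 265.

265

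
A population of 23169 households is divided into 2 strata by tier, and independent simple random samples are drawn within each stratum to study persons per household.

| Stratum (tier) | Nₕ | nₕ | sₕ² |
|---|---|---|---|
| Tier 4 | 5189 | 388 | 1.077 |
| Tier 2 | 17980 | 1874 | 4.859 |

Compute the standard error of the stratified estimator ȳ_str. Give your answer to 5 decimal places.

Var(ȳ_str) = Σₕ Wₕ²(1 − fₕ)sₕ²/nₕ with Wₕ = Nₕ/N, N = 23169.
Tier 4: Wₕ = 0.22396305; term = 0.22396305²·(1 − 0.07477356)·1.077/388 = 1.2882044 × 10^-4.
Tier 2: Wₕ = 0.77603695; term = 0.77603695²·(1 − 0.10422692)·4.859/1874 = 0.0013987501.
Sum = 0.0015275705.
SE = √(0.0015275705) = 0.03908.

0.03908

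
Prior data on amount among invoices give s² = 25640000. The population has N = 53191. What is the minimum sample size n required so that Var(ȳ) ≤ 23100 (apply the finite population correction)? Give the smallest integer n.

Without fpc, n₀ = s²/D = 25640000/23100 = 1109.9567.
With fpc, (1 − n/N)·s²/n ≤ D requires n ≥ n₀/(1 + n₀/N) = 1109.9567/(1 + 1109.9567/53191) = 1087.2683.
Rounding up, n = 1088.

1088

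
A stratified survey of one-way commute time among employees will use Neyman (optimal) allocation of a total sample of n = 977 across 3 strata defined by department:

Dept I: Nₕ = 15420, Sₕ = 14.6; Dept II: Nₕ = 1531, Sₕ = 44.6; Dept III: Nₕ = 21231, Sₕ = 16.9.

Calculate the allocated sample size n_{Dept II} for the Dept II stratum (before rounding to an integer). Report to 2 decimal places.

102.28

Neyman allocation: nₕ = n·NₕSₕ / Σⱼ NⱼSⱼ.
Σ NⱼSⱼ = 15420·14.6 + 1531·44.6 + 21231·16.9 = 652218.5.
n_{Dept II} = 977·1531·44.6 / 652218.5 = 102.28.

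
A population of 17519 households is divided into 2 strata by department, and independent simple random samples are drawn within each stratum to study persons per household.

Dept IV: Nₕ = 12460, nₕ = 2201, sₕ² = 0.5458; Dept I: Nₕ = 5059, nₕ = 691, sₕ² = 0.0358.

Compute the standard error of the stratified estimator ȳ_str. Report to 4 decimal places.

0.0103

Var(ȳ_str) = Σₕ Wₕ²(1 − fₕ)sₕ²/nₕ with Wₕ = Nₕ/N, N = 17519.
Dept IV: Wₕ = 0.71122781; term = 0.71122781²·(1 − 0.17664526)·0.5458/2201 = 1.0328041 × 10^-4.
Dept I: Wₕ = 0.28877219; term = 0.28877219²·(1 − 0.13658826)·0.0358/691 = 3.7302133 × 10^-6.
Sum = 1.0701062 × 10^-4.
SE = √(1.0701062 × 10^-4) = 0.0103.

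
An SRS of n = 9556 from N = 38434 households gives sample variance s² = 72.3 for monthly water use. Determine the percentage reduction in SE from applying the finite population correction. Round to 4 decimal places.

13.3186

f = n/N = 9556/38434 = 0.24863402.
SE_no-fpc = √(s²/n) = 0.086982338; SE_fpc = √((1−f)s²/n) = 0.075397482.
Ratio = √(1−f) = 0.86681369. Reduction = 100·(1 − 0.86681369) = 13.3186%.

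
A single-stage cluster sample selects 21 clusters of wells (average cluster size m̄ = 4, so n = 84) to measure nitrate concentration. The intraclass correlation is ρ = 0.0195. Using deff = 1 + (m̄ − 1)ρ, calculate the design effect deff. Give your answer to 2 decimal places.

deff = 1 + (4 − 1)·0.0195 = 1 + 0.0585 = 1.0585.

1.06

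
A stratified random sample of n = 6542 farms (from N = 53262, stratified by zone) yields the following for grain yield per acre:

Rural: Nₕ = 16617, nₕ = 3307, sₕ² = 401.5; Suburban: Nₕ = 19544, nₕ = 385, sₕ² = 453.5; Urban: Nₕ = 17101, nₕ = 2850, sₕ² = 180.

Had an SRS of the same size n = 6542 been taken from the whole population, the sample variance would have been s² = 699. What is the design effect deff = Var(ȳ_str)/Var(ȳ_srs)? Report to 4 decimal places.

1.8178

Var(ȳ_str) = Σ Wₕ²(1−fₕ)sₕ²/nₕ with Wₕ = Nₕ/53262:
  Rural: (16617/53262)²·(1−3307/16617)·401.5/3307 = 0.0094655769
  Suburban: (19544/53262)²·(1−385/19544)·453.5/385 = 0.15547763
  Urban: (17101/53262)²·(1−2850/17101)·180/2850 = 0.0054257472
  → Var(ȳ_str) = 0.17036895.
Var(ȳ_srs) = (1 − 6542/53262)·699/6542 = 0.093724256.
deff = 0.17036895 / 0.093724256 = 1.8178.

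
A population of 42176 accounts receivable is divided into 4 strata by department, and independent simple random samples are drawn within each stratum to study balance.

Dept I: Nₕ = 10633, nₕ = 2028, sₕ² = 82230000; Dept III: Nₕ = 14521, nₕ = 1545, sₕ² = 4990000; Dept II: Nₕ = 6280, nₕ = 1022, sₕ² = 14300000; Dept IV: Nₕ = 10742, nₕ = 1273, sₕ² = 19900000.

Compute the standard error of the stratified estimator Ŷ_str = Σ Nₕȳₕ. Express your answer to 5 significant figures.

Var(Ŷ_str) = Σₕ Nₕ²(1 − fₕ)sₕ²/nₕ.
Dept I: 10633²·(1 − 2028/10633)·82230000/2028 = 3.7099583 × 10^12.
Dept III: 14521²·(1 − 1545/14521)·4990000/1545 = 6.0856844 × 10^11.
Dept II: 6280²·(1 − 1022/6280)·14300000/1022 = 4.6202488 × 10^11.
Dept IV: 10742²·(1 − 1273/10742)·19900000/1273 = 1.5900616 × 10^12.
Sum = 6.3706132 × 10^12.
SE = √(6.3706132 × 10^12) = 2.5240 × 10^6.

2.5240 × 10^6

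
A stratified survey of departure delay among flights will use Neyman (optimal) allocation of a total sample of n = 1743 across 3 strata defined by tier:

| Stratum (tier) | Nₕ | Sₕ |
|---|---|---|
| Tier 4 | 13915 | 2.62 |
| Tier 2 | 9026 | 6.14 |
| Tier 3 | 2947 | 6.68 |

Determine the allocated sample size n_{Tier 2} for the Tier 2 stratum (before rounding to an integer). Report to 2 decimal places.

Neyman allocation: nₕ = n·NₕSₕ / Σⱼ NⱼSⱼ.
Σ NⱼSⱼ = 13915·2.62 + 9026·6.14 + 2947·6.68 = 111562.9.
n_{Tier 2} = 1743·9026·6.14 / 111562.9 = 865.85.

865.85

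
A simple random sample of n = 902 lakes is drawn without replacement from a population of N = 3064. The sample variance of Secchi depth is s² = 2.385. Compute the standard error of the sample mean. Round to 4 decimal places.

Under SRS without replacement, Var(ȳ) = (1 − f)·s²/n with f = n/N = 902/3064 = 0.29438642.
Var(ȳ) = (1 − 0.29438642)·2.385/902 = 0.70561358·0.0026441242 = 0.0018657299.
SE(ȳ) = √(0.0018657299) = 0.0432.

0.0432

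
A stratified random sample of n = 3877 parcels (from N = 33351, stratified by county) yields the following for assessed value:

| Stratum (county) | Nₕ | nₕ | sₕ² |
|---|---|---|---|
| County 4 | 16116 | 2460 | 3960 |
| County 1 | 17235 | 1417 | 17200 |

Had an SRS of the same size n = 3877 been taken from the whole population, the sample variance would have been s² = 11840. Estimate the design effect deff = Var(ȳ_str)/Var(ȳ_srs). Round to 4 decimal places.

1.2204

Var(ȳ_str) = Σ Wₕ²(1−fₕ)sₕ²/nₕ with Wₕ = Nₕ/33351:
  County 4: (16116/33351)²·(1−2460/16116)·3960/2460 = 0.31851004
  County 1: (17235/33351)²·(1−1417/17235)·17200/1417 = 2.9751148
  → Var(ȳ_str) = 3.2936248.
Var(ȳ_srs) = (1 − 3877/33351)·11840/3877 = 2.6988958.
deff = 3.2936248 / 2.6988958 = 1.2204.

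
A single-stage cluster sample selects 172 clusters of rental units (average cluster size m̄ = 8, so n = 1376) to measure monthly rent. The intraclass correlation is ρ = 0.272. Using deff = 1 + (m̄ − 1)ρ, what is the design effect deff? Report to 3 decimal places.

deff = 1 + (8 − 1)·0.272 = 1 + 1.904 = 2.904.

2.904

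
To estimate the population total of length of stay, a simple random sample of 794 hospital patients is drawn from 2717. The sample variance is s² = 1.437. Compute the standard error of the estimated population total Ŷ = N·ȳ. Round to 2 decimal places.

Var(Ŷ) = N²·Var(ȳ) = N²·(1 − n/N)·s²/n.
f = 794/2717 = 0.29223408; Var(ȳ) = 0.70776592·1.437/794 = 0.0012809315.
Var(Ŷ) = 2717² · 0.0012809315 = 9455.9503.
SE(Ŷ) = √(9455.9503) = 97.24.

97.24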